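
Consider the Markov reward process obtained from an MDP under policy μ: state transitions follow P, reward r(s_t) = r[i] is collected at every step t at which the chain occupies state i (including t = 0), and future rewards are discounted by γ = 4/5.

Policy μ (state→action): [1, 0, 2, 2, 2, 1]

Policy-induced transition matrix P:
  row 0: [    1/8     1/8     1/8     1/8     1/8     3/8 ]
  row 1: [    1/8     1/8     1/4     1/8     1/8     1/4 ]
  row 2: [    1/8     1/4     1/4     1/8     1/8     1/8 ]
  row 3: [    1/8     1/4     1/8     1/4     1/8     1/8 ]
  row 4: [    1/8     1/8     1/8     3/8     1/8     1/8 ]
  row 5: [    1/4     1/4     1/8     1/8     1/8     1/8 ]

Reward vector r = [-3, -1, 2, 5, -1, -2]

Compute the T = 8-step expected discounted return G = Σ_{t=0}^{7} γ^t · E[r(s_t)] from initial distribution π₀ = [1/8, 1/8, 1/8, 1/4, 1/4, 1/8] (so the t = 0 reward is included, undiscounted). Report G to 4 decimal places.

G = 1.0190

t=0: π = [0.1250, 0.1250, 0.1250, 0.2500, 0.2500, 0.1250], E[r] = 0.5000, γ^t·E[r] = 0.500000, running G = 0.500000
t=1: π = [0.1406, 0.1875, 0.1563, 0.2188, 0.1250, 0.1719], E[r] = 0.3281, γ^t·E[r] = 0.262500, running G = 0.762500
t=2: π = [0.1465, 0.1934, 0.1680, 0.1836, 0.1250, 0.1836], E[r] = 0.1289, γ^t·E[r] = 0.082500, running G = 0.845000
t=3: π = [0.1479, 0.1919, 0.1702, 0.1792, 0.1250, 0.1858], E[r] = 0.1040, γ^t·E[r] = 0.053250, running G = 0.898250
t=4: π = [0.1482, 0.1919, 0.1703, 0.1786, 0.1250, 0.1860], E[r] = 0.1003, γ^t·E[r] = 0.041063, running G = 0.939313
t=5: π = [0.1482, 0.1919, 0.1703, 0.1786, 0.1250, 0.1860], E[r] = 0.0998, γ^t·E[r] = 0.032689, running G = 0.972001
t=6: π = [0.1483, 0.1919, 0.1703, 0.1786, 0.1250, 0.1860], E[r] = 0.0997, γ^t·E[r] = 0.026130, running G = 0.998132
t=7: π = [0.1483, 0.1919, 0.1703, 0.1786, 0.1250, 0.1860], E[r] = 0.0997, γ^t·E[r] = 0.020902, running G = 1.019034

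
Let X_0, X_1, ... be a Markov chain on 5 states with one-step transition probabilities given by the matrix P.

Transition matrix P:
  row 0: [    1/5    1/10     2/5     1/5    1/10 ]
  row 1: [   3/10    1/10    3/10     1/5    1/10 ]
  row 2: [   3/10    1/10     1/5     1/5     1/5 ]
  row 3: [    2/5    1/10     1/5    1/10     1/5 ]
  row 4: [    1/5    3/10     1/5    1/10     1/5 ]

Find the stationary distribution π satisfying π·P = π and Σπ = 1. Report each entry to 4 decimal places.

π = [0.2734, 0.1319, 0.2679, 0.1673, 0.1595]

Balance equations π_j = Σ_i π_i·P[i][j]:
  π_0 = 1/5·π_0 + 3/10·π_1 + 3/10·π_2 + 2/5·π_3 + 1/5·π_4
  π_1 = 1/10·π_0 + 1/10·π_1 + 1/10·π_2 + 1/10·π_3 + 3/10·π_4
  π_2 = 2/5·π_0 + 3/10·π_1 + 1/5·π_2 + 1/5·π_3 + 1/5·π_4
  π_3 = 1/5·π_0 + 1/5·π_1 + 1/5·π_2 + 1/10·π_3 + 1/10·π_4
  normalize: π_0 + π_1 + π_2 + π_3 + π_4 = 1
Solving the linear system gives exactly π = [557/2037, 806/6111, 1637/6111, 2045/12222, 1949/12222].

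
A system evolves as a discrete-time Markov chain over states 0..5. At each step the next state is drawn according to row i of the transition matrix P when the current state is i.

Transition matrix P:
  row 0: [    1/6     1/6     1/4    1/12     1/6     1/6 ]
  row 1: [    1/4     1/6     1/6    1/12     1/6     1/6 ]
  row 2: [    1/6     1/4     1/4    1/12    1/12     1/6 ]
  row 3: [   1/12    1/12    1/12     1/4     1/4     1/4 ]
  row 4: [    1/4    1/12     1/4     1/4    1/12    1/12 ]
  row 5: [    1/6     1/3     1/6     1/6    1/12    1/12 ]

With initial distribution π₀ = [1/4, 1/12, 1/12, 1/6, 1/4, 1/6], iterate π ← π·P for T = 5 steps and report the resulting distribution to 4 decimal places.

π = [0.1817, 0.1854, 0.1978, 0.1430, 0.1378, 0.1542]

t=0: π = [0.2500, 0.0833, 0.0833, 0.1667, 0.2500, 0.1667]
t=1: π = [0.1806, 0.1667, 0.2014, 0.1667, 0.1389, 0.1458]
t=2: π = [0.1782, 0.1823, 0.1962, 0.1464, 0.1400, 0.1568]
t=3: π = [0.1813, 0.1853, 0.1973, 0.1441, 0.1378, 0.1541]
t=4: π = [0.1816, 0.1853, 0.1977, 0.1432, 0.1379, 0.1544]
t=5: π = [0.1817, 0.1854, 0.1978, 0.1430, 0.1378, 0.1542]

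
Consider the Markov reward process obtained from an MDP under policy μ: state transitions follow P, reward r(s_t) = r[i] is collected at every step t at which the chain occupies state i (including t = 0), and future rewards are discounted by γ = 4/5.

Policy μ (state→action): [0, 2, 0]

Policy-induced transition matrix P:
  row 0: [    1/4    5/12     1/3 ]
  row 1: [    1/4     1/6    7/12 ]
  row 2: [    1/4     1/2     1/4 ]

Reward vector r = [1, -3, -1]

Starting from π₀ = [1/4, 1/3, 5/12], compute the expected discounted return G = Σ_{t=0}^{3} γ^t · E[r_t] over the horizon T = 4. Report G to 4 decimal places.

G = -3.5568

t=0: π = [0.2500, 0.3333, 0.4167], E[r] = -1.1667, γ^t·E[r] = -1.166667, running G = -1.166667
t=1: π = [0.2500, 0.3681, 0.3819], E[r] = -1.2361, γ^t·E[r] = -0.988889, running G = -2.155556
t=2: π = [0.2500, 0.3565, 0.3935], E[r] = -1.2130, γ^t·E[r] = -0.776296, running G = -2.931852
t=3: π = [0.2500, 0.3603, 0.3897], E[r] = -1.2207, γ^t·E[r] = -0.624988, running G = -3.556840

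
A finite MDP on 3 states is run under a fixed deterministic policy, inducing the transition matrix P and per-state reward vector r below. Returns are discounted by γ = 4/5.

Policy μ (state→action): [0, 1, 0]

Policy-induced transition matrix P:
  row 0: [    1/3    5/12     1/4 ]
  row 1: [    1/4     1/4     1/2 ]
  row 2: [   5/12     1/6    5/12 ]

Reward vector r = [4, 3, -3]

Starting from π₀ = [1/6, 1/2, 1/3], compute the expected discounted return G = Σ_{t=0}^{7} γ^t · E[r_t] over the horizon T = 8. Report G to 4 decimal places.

t=0: π = [0.1667, 0.5000, 0.3333], E[r] = 1.1667, γ^t·E[r] = 1.166667, running G = 1.166667
t=1: π = [0.3194, 0.2500, 0.4306], E[r] = 0.7361, γ^t·E[r] = 0.588889, running G = 1.755556
t=2: π = [0.3484, 0.2674, 0.3843], E[r] = 1.0428, γ^t·E[r] = 0.667407, running G = 2.422963
t=3: π = [0.3431, 0.2760, 0.3809], E[r] = 1.0578, γ^t·E[r] = 0.541580, running G = 2.964543
t=4: π = [0.3421, 0.2754, 0.3825], E[r] = 1.0471, γ^t·E[r] = 0.428902, running G = 3.393445
t=5: π = [0.3423, 0.2751, 0.3826], E[r] = 1.0466, γ^t·E[r] = 0.342952, running G = 3.736397
t=6: π = [0.3423, 0.2752, 0.3826], E[r] = 1.0470, γ^t·E[r] = 0.274458, running G = 4.010855
t=7: π = [0.3423, 0.2752, 0.3825], E[r] = 1.0470, γ^t·E[r] = 0.219570, running G = 4.230425

G = 4.2304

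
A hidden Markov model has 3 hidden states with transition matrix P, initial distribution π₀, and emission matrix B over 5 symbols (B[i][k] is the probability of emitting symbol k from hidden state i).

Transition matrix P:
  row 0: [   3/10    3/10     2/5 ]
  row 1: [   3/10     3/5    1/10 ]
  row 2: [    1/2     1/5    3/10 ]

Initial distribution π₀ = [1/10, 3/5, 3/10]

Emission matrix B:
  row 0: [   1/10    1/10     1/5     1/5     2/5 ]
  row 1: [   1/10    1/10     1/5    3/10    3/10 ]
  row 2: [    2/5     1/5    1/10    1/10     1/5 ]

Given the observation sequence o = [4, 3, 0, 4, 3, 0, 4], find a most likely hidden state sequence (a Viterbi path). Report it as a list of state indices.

path = [1, 1, 1, 1, 1, 1, 1]

t=0: δ = [4.000e-02, 1.800e-01, 6.000e-02]  (obs o_0=4)
t=1: δ = [1.080e-02, 3.240e-02, 1.800e-03]  ψ = [1, 1, 1]  (obs o_1=3)
t=2: δ = [9.720e-04, 1.944e-03, 1.728e-03]  ψ = [1, 1, 0]  (obs o_2=0)
t=3: δ = [3.456e-04, 3.499e-04, 1.037e-04]  ψ = [2, 1, 2]  (obs o_3=4)
t=4: δ = [2.100e-05, 6.299e-05, 1.382e-05]  ψ = [1, 1, 0]  (obs o_4=3)
t=5: δ = [1.890e-06, 3.779e-06, 3.359e-06]  ψ = [1, 1, 0]  (obs o_5=0)
t=6: δ = [6.718e-07, 6.802e-07, 2.016e-07]  ψ = [2, 1, 2]  (obs o_6=4)
backtrack: best end state = 1; path = [1, 1, 1, 1, 1, 1, 1]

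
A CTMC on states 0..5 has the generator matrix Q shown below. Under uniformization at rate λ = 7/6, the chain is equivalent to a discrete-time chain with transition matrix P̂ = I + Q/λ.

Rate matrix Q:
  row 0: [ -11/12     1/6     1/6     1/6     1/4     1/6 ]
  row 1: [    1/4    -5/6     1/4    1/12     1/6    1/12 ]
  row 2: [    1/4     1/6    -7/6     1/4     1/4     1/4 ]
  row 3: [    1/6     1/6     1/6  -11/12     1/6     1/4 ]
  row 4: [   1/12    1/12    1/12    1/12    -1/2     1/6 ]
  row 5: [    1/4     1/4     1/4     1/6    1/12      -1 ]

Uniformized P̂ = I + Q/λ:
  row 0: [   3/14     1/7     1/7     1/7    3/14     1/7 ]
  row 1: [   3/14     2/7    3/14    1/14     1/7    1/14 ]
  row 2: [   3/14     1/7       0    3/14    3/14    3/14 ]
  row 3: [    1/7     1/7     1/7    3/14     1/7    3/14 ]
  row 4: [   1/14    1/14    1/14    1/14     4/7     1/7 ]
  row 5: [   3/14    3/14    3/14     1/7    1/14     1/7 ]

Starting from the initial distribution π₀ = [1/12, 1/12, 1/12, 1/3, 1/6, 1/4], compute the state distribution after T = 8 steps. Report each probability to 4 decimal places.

π = [0.1667, 0.1569, 0.1275, 0.1310, 0.2679, 0.1501]

t=0: π = [0.0833, 0.0833, 0.0833, 0.3333, 0.1667, 0.2500]
t=1: π = [0.1667, 0.1607, 0.1429, 0.1548, 0.2083, 0.1667]
t=2: π = [0.1735, 0.1628, 0.1310, 0.1378, 0.2423, 0.1526]
t=3: π = [0.1698, 0.1597, 0.1294, 0.1331, 0.2576, 0.1504]
t=4: π = [0.1680, 0.1580, 0.1281, 0.1318, 0.2639, 0.1502]
t=5: π = [0.1672, 0.1573, 0.1277, 0.1313, 0.2664, 0.1501]
t=6: π = [0.1669, 0.1570, 0.1275, 0.1311, 0.2674, 0.1501]
t=7: π = [0.1667, 0.1569, 0.1275, 0.1310, 0.2677, 0.1501]
t=8: π = [0.1667, 0.1569, 0.1275, 0.1310, 0.2679, 0.1501]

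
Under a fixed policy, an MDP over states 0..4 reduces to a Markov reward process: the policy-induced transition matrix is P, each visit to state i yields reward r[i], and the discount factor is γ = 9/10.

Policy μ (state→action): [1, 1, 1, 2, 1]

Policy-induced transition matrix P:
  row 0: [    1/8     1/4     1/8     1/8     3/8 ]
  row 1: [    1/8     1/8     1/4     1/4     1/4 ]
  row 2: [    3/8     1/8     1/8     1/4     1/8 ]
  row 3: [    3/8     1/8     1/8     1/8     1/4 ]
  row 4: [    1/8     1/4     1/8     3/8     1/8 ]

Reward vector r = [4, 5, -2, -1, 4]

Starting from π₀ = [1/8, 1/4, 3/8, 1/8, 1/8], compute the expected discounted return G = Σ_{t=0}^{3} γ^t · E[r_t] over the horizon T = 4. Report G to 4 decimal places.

G = 6.6151

t=0: π = [0.1250, 0.2500, 0.3750, 0.1250, 0.1250], E[r] = 1.3750, γ^t·E[r] = 1.375000, running G = 1.375000
t=1: π = [0.2500, 0.1563, 0.1563, 0.2344, 0.2031], E[r] = 2.0469, γ^t·E[r] = 1.842188, running G = 3.217188
t=2: π = [0.2227, 0.1816, 0.1445, 0.2148, 0.2363], E[r] = 2.2402, γ^t·E[r] = 1.814590, running G = 5.031777
t=3: π = [0.2148, 0.1824, 0.1477, 0.2249, 0.2302], E[r] = 2.1719, γ^t·E[r] = 1.583297, running G = 6.615074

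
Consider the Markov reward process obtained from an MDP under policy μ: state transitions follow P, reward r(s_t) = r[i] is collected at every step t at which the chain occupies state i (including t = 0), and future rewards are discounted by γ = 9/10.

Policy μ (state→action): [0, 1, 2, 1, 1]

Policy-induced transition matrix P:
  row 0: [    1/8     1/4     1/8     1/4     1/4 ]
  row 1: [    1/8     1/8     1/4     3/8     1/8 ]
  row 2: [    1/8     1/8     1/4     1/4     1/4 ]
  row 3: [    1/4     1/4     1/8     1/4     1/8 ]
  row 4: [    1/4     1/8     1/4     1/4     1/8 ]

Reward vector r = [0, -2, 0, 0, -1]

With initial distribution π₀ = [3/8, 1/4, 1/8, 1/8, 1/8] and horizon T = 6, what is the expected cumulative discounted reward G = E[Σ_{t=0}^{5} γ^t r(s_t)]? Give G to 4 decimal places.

G = -2.6164

t=0: π = [0.3750, 0.2500, 0.1250, 0.1250, 0.1250], E[r] = -0.6250, γ^t·E[r] = -0.625000, running G = -0.625000
t=1: π = [0.1563, 0.1875, 0.1875, 0.2813, 0.1875], E[r] = -0.5625, γ^t·E[r] = -0.506250, running G = -1.131250
t=2: π = [0.1836, 0.1797, 0.1953, 0.2734, 0.1680], E[r] = -0.5273, γ^t·E[r] = -0.427148, running G = -1.558398
t=3: π = [0.1802, 0.1821, 0.1929, 0.2725, 0.1724], E[r] = -0.5366, γ^t·E[r] = -0.391197, running G = -1.949595
t=4: π = [0.1806, 0.1816, 0.1934, 0.2728, 0.1716], E[r] = -0.5348, γ^t·E[r] = -0.350876, running G = -2.300471
t=5: π = [0.1805, 0.1817, 0.1933, 0.2727, 0.1718], E[r] = -0.5351, γ^t·E[r] = -0.315968, running G = -2.616439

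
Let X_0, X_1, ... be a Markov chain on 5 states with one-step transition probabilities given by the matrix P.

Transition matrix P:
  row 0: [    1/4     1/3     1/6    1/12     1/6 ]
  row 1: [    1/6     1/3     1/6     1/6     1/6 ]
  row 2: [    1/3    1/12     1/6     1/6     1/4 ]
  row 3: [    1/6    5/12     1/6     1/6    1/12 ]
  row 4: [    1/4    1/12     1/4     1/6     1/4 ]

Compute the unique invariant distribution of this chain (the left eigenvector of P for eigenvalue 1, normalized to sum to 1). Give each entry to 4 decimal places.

Balance equations π_j = Σ_i π_i·P[i][j]:
  π_0 = 1/4·π_0 + 1/6·π_1 + 1/3·π_2 + 1/6·π_3 + 1/4·π_4
  π_1 = 1/3·π_0 + 1/3·π_1 + 1/12·π_2 + 5/12·π_3 + 1/12·π_4
  π_2 = 1/6·π_0 + 1/6·π_1 + 1/6·π_2 + 1/6·π_3 + 1/4·π_4
  π_3 = 1/12·π_0 + 1/6·π_1 + 1/6·π_2 + 1/6·π_3 + 1/6·π_4
  normalize: π_0 + π_1 + π_2 + π_3 + π_4 = 1
Solving the linear system gives exactly π = [2002/8639, 2193/8639, 1573/8639, 1273/8639, 1598/8639].

π = [0.2317, 0.2538, 0.1821, 0.1474, 0.1850]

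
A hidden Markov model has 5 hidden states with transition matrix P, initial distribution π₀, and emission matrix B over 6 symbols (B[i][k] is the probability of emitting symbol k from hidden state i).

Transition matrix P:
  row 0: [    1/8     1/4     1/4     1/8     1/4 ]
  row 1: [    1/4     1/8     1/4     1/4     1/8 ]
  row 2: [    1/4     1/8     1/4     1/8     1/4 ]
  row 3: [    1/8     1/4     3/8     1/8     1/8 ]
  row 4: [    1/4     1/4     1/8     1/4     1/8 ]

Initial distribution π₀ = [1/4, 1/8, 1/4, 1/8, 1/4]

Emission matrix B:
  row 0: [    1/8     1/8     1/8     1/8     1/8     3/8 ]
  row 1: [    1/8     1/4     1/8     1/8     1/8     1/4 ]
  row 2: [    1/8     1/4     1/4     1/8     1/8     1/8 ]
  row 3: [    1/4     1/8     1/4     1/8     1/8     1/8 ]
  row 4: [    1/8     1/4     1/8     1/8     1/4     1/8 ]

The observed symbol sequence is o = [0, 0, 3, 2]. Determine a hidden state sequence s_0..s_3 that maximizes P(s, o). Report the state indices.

path = [4, 3, 2, 2]

t=0: δ = [3.125e-02, 1.562e-02, 3.125e-02, 3.125e-02, 3.125e-02]  (obs o_0=0)
t=1: δ = [9.766e-04, 9.766e-04, 1.465e-03, 1.953e-03, 9.766e-04]  ψ = [2, 0, 3, 4, 0]  (obs o_1=0)
t=2: δ = [4.578e-05, 6.104e-05, 9.155e-05, 3.052e-05, 4.578e-05]  ψ = [2, 3, 3, 1, 2]  (obs o_2=3)
t=3: δ = [2.861e-06, 1.431e-06, 5.722e-06, 3.815e-06, 2.861e-06]  ψ = [2, 0, 2, 1, 2]  (obs o_3=2)
backtrack: best end state = 2; path = [4, 3, 2, 2]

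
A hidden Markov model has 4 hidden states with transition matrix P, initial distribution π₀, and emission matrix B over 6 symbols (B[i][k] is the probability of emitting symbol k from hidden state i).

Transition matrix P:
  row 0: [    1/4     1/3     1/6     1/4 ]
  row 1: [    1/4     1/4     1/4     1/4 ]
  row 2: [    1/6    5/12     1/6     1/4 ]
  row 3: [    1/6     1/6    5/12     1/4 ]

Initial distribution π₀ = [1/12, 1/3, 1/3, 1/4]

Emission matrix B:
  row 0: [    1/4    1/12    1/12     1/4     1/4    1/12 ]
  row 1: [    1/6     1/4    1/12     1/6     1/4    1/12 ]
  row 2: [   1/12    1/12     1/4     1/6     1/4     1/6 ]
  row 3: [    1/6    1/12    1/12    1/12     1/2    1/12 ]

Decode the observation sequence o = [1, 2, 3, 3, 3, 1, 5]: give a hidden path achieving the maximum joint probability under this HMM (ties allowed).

t=0: δ = [6.944e-03, 8.333e-02, 2.778e-02, 2.083e-02]  (obs o_0=1)
t=1: δ = [1.736e-03, 1.736e-03, 5.208e-03, 1.736e-03]  ψ = [1, 1, 1, 1]  (obs o_1=2)
t=2: δ = [2.170e-04, 3.617e-04, 1.447e-04, 1.085e-04]  ψ = [2, 2, 2, 2]  (obs o_2=3)
t=3: δ = [2.261e-05, 1.507e-05, 1.507e-05, 7.535e-06]  ψ = [1, 1, 1, 1]  (obs o_3=3)
t=4: δ = [1.413e-06, 1.256e-06, 6.279e-07, 4.710e-07]  ψ = [0, 0, 0, 0]  (obs o_4=3)
t=5: δ = [2.943e-08, 1.177e-07, 2.616e-08, 2.943e-08]  ψ = [0, 0, 1, 0]  (obs o_5=1)
t=6: δ = [2.453e-09, 2.453e-09, 4.906e-09, 2.453e-09]  ψ = [1, 1, 1, 1]  (obs o_6=5)
backtrack: best end state = 2; path = [1, 2, 1, 0, 0, 1, 2]

path = [1, 2, 1, 0, 0, 1, 2]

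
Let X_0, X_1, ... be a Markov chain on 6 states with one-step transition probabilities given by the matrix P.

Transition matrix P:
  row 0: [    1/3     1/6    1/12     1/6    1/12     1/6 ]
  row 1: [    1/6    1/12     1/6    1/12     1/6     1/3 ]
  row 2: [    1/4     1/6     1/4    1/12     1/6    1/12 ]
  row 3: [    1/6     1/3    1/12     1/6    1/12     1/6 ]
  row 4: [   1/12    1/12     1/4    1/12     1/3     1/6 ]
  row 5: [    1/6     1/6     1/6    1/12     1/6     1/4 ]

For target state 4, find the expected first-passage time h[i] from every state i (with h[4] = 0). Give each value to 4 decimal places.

h = [7.9413, 7.1672, 7.2375, 7.8123, 0.0000, 7.1672]

First-step conditioning: h[4] = 0; for i ≠ 4, h[i] = 1 + Σ_k P[i][k]·h[k].
  h[0] = 1 + 1/3·h[0] + 1/6·h[1] + 1/12·h[2] + 1/6·h[3] + 1/6·h[5]
  h[1] = 1 + 1/6·h[0] + 1/12·h[1] + 1/6·h[2] + 1/12·h[3] + 1/3·h[5]
  h[2] = 1 + 1/4·h[0] + 1/6·h[1] + 1/4·h[2] + 1/12·h[3] + 1/12·h[5]
  h[3] = 1 + 1/6·h[0] + 1/3·h[1] + 1/12·h[2] + 1/6·h[3] + 1/6·h[5]
  h[5] = 1 + 1/6·h[0] + 1/6·h[1] + 1/6·h[2] + 1/12·h[3] + 1/4·h[5]
Solving the 5×5 linear system over states ≠ 4 gives exactly h = [2708/341, 2444/341, 2468/341, 2664/341, 0, 2444/341] (h[4] = 0 is the target).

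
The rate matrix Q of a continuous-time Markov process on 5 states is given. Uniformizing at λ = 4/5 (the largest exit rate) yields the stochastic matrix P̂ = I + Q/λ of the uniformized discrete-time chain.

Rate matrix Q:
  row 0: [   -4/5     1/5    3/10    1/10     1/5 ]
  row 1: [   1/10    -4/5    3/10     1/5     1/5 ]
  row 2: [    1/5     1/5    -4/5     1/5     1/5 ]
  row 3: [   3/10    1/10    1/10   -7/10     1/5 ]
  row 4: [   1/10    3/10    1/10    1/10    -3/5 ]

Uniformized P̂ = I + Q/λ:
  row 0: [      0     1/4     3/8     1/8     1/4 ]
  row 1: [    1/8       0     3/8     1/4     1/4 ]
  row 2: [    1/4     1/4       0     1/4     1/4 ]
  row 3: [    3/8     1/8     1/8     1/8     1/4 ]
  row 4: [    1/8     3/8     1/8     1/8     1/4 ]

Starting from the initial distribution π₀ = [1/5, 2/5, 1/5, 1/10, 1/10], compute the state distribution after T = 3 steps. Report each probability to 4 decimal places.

π = [0.1664, 0.2047, 0.2055, 0.1734, 0.2500]

t=0: π = [0.2000, 0.4000, 0.2000, 0.1000, 0.1000]
t=1: π = [0.1500, 0.1500, 0.2500, 0.2000, 0.2500]
t=2: π = [0.1875, 0.2188, 0.1688, 0.1750, 0.2500]
t=3: π = [0.1664, 0.2047, 0.2055, 0.1734, 0.2500]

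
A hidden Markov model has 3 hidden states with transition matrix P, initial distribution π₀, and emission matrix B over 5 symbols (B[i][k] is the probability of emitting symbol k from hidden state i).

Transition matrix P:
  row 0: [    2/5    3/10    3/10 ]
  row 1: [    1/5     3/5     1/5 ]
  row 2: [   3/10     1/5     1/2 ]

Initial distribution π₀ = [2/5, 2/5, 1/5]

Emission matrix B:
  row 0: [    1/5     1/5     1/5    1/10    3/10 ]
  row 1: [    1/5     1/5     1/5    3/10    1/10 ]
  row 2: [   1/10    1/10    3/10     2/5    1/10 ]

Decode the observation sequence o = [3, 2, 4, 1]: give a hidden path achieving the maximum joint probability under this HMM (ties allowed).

t=0: δ = [4.000e-02, 1.200e-01, 8.000e-02]  (obs o_0=3)
t=1: δ = [4.800e-03, 1.440e-02, 1.200e-02]  ψ = [1, 1, 2]  (obs o_1=2)
t=2: δ = [1.080e-03, 8.640e-04, 6.000e-04]  ψ = [2, 1, 2]  (obs o_2=4)
t=3: δ = [8.640e-05, 1.037e-04, 3.240e-05]  ψ = [0, 1, 0]  (obs o_3=1)
backtrack: best end state = 1; path = [1, 1, 1, 1]

path = [1, 1, 1, 1]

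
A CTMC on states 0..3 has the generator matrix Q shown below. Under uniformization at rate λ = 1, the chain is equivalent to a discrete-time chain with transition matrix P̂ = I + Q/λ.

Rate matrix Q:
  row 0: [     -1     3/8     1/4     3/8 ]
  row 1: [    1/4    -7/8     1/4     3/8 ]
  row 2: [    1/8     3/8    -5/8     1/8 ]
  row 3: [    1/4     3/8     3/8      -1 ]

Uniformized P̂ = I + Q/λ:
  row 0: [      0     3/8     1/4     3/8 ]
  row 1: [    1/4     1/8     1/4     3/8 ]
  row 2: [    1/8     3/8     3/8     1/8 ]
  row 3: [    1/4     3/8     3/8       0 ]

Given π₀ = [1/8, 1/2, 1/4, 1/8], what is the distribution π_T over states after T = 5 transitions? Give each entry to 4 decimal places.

t=0: π = [0.1250, 0.5000, 0.2500, 0.1250]
t=1: π = [0.1875, 0.2500, 0.2969, 0.2656]
t=2: π = [0.1660, 0.3125, 0.3203, 0.2012]
t=3: π = [0.1685, 0.2969, 0.3152, 0.2195]
t=4: π = [0.1685, 0.3008, 0.3168, 0.2139]
t=5: π = [0.1683, 0.2998, 0.3163, 0.2156]

π = [0.1683, 0.2998, 0.3163, 0.2156]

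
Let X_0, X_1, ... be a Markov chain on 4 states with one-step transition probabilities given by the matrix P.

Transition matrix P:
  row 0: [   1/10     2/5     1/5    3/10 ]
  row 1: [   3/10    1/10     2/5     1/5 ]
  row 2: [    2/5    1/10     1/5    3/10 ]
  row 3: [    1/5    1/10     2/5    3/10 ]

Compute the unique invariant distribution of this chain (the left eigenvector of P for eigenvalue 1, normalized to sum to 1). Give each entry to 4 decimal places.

Balance equations π_j = Σ_i π_i·P[i][j]:
  π_0 = 1/10·π_0 + 3/10·π_1 + 2/5·π_2 + 1/5·π_3
  π_1 = 2/5·π_0 + 1/10·π_1 + 1/10·π_2 + 1/10·π_3
  π_2 = 1/5·π_0 + 2/5·π_1 + 1/5·π_2 + 2/5·π_3
  normalize: π_0 + π_1 + π_2 + π_3 = 1
Solving the linear system gives exactly π = [83/331, 58/331, 193/662, 187/662].

π = [0.2508, 0.1752, 0.2915, 0.2825]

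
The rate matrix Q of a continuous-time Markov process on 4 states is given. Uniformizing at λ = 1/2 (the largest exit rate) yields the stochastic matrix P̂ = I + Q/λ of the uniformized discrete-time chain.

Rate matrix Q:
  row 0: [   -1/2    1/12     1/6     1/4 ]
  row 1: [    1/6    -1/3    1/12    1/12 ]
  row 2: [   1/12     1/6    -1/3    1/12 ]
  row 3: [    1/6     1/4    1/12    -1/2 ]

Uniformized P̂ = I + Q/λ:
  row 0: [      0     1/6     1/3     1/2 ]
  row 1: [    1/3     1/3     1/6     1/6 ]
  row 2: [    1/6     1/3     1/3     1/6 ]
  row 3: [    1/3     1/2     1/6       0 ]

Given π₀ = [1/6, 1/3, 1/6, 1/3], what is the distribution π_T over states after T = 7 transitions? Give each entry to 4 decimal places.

π = [0.2195, 0.3310, 0.2439, 0.2055]

t=0: π = [0.1667, 0.3333, 0.1667, 0.3333]
t=1: π = [0.2500, 0.3611, 0.2222, 0.1667]
t=2: π = [0.2130, 0.3194, 0.2454, 0.2222]
t=3: π = [0.2215, 0.3349, 0.2431, 0.2006]
t=4: π = [0.2190, 0.3299, 0.2441, 0.2070]
t=5: π = [0.2197, 0.3313, 0.2438, 0.2052]
t=6: π = [0.2195, 0.3309, 0.2439, 0.2057]
t=7: π = [0.2195, 0.3310, 0.2439, 0.2055]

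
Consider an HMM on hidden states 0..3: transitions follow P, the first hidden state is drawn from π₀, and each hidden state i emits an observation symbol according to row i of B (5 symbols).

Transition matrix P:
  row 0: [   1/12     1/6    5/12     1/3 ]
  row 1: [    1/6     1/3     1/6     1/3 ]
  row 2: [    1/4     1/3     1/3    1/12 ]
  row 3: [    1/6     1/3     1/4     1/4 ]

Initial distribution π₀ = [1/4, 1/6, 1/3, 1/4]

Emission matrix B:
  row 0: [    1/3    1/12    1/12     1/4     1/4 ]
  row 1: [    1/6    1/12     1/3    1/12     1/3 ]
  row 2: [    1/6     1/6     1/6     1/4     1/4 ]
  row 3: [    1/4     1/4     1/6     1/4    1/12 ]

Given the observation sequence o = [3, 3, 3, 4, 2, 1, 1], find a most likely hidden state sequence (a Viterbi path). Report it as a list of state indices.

path = [2, 2, 2, 1, 1, 3, 3]

t=0: δ = [6.250e-02, 1.389e-02, 8.333e-02, 6.250e-02]  (obs o_0=3)
t=1: δ = [5.208e-03, 2.315e-03, 6.944e-03, 5.208e-03]  ψ = [2, 2, 2, 0]  (obs o_1=3)
t=2: δ = [4.340e-04, 1.929e-04, 5.787e-04, 4.340e-04]  ψ = [2, 2, 2, 0]  (obs o_2=3)
t=3: δ = [3.617e-05, 6.430e-05, 4.823e-05, 1.206e-05]  ψ = [2, 2, 2, 0]  (obs o_3=4)
t=4: δ = [1.005e-06, 7.144e-06, 2.679e-06, 3.572e-06]  ψ = [2, 1, 2, 1]  (obs o_4=2)
t=5: δ = [9.923e-08, 1.985e-07, 1.985e-07, 5.954e-07]  ψ = [1, 1, 1, 1]  (obs o_5=1)
t=6: δ = [8.269e-09, 1.654e-08, 2.481e-08, 3.721e-08]  ψ = [3, 3, 3, 3]  (obs o_6=1)
backtrack: best end state = 3; path = [2, 2, 2, 1, 1, 3, 3]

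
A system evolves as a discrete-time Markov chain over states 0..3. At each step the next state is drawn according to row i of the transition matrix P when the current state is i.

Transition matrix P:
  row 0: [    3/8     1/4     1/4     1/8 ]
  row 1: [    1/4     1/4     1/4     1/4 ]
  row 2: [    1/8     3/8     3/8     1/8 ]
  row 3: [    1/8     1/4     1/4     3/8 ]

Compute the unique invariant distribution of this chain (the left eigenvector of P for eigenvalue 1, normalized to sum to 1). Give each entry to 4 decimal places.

Balance equations π_j = Σ_i π_i·P[i][j]:
  π_0 = 3/8·π_0 + 1/4·π_1 + 1/8·π_2 + 1/8·π_3
  π_1 = 1/4·π_0 + 1/4·π_1 + 3/8·π_2 + 1/4·π_3
  π_2 = 1/4·π_0 + 1/4·π_1 + 3/8·π_2 + 1/4·π_3
  normalize: π_0 + π_1 + π_2 + π_3 = 1
Solving the linear system gives exactly π = [3/14, 2/7, 2/7, 3/14].

π = [0.2143, 0.2857, 0.2857, 0.2143]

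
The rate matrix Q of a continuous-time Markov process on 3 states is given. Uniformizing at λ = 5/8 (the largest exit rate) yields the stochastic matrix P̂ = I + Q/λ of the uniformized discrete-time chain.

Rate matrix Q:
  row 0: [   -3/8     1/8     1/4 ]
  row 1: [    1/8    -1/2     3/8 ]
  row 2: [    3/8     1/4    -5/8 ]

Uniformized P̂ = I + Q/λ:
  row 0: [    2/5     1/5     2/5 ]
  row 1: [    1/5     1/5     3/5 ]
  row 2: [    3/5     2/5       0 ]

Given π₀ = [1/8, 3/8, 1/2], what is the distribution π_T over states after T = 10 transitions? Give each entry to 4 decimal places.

π = [0.4117, 0.2647, 0.3236]

t=0: π = [0.1250, 0.3750, 0.5000]
t=1: π = [0.4250, 0.3000, 0.2750]
t=2: π = [0.3950, 0.2550, 0.3500]
t=3: π = [0.4190, 0.2700, 0.3110]
t=4: π = [0.4082, 0.2622, 0.3296]
t=5: π = [0.4135, 0.2659, 0.3206]
t=6: π = [0.4109, 0.2641, 0.3249]
t=7: π = [0.4122, 0.2650, 0.3228]
t=8: π = [0.4116, 0.2646, 0.3239]
t=9: π = [0.4119, 0.2648, 0.3234]
t=10: π = [0.4117, 0.2647, 0.3236]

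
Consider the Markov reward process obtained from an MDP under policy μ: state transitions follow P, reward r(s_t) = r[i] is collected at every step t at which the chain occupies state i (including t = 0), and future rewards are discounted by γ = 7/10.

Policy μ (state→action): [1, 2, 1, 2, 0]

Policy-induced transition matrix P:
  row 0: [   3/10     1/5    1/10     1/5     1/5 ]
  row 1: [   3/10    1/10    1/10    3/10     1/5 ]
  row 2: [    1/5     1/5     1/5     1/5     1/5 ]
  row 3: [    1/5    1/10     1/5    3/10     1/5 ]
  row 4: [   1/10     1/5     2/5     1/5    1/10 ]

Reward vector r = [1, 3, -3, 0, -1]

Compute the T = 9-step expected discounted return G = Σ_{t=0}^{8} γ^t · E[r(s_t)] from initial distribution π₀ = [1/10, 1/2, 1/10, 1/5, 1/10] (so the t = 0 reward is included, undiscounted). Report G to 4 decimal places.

t=0: π = [0.1000, 0.5000, 0.1000, 0.2000, 0.1000], E[r] = 1.2000, γ^t·E[r] = 1.200000, running G = 1.200000
t=1: π = [0.2500, 0.1300, 0.1600, 0.2700, 0.1900], E[r] = -0.0300, γ^t·E[r] = -0.021000, running G = 1.179000
t=2: π = [0.2190, 0.1600, 0.2000, 0.2400, 0.1810], E[r] = -0.0820, γ^t·E[r] = -0.040180, running G = 1.138820
t=3: π = [0.2198, 0.1600, 0.1983, 0.2400, 0.1819], E[r] = -0.0770, γ^t·E[r] = -0.026411, running G = 1.112409
t=4: π = [0.2198, 0.1600, 0.1984, 0.2400, 0.1818], E[r] = -0.0772, γ^t·E[r] = -0.018541, running G = 1.093868
t=5: π = [0.2198, 0.1600, 0.1984, 0.2400, 0.1818], E[r] = -0.0772, γ^t·E[r] = -0.012970, running G = 1.080899
t=6: π = [0.2198, 0.1600, 0.1984, 0.2400, 0.1818], E[r] = -0.0772, γ^t·E[r] = -0.009079, running G = 1.071819
t=7: π = [0.2198, 0.1600, 0.1984, 0.2400, 0.1818], E[r] = -0.0772, γ^t·E[r] = -0.006355, running G = 1.065464
t=8: π = [0.2198, 0.1600, 0.1984, 0.2400, 0.1818], E[r] = -0.0772, γ^t·E[r] = -0.004449, running G = 1.061015

G = 1.0610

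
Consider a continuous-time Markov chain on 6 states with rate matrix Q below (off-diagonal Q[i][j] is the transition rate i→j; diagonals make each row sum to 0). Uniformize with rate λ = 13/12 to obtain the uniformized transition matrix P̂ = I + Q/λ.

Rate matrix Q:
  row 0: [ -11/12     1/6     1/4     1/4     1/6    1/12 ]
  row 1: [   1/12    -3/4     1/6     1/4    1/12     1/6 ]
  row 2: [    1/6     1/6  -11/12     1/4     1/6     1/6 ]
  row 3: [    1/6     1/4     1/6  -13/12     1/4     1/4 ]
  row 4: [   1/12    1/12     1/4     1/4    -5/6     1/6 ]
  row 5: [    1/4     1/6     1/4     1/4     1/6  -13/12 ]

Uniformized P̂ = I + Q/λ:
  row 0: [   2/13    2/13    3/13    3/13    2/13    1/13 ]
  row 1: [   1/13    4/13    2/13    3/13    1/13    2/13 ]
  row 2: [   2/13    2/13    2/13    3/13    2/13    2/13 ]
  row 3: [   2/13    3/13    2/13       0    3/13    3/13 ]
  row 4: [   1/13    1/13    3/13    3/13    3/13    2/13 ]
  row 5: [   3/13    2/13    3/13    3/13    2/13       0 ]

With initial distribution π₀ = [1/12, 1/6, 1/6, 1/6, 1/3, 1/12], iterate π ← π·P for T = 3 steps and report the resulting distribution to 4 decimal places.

π = [0.1374, 0.1829, 0.1881, 0.1878, 0.1673, 0.1365]

t=0: π = [0.0833, 0.1667, 0.1667, 0.1667, 0.3333, 0.0833]
t=1: π = [0.1218, 0.1667, 0.1923, 0.1923, 0.1795, 0.1474]
t=2: π = [0.1386, 0.1805, 0.1884, 0.1864, 0.1696, 0.1366]
t=3: π = [0.1374, 0.1829, 0.1881, 0.1878, 0.1673, 0.1365]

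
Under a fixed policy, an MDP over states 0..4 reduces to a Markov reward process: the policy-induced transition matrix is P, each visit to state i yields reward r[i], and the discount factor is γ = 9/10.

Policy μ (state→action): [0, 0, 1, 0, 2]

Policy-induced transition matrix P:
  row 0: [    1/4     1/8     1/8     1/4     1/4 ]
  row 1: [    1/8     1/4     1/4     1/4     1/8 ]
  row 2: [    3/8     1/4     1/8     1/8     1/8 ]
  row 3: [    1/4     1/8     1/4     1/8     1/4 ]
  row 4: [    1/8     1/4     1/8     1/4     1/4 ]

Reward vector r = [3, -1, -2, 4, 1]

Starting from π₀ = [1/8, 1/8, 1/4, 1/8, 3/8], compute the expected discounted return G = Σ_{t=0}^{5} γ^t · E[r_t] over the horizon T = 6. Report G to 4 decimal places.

G = 4.7965

t=0: π = [0.1250, 0.1250, 0.2500, 0.1250, 0.3750], E[r] = 0.6250, γ^t·E[r] = 0.625000, running G = 0.625000
t=1: π = [0.2188, 0.2188, 0.1563, 0.2031, 0.2031], E[r] = 1.1406, γ^t·E[r] = 1.026563, running G = 1.651563
t=2: π = [0.2168, 0.1973, 0.1777, 0.2051, 0.2031], E[r] = 1.1211, γ^t·E[r] = 0.908086, running G = 2.559648
t=3: π = [0.2222, 0.1973, 0.1753, 0.2021, 0.2031], E[r] = 1.1304, γ^t·E[r] = 0.824041, running G = 3.383689
t=4: π = [0.2219, 0.1970, 0.1749, 0.2028, 0.2034], E[r] = 1.1335, γ^t·E[r] = 0.743679, running G = 4.127368
t=5: π = [0.2218, 0.1969, 0.1750, 0.2028, 0.2035], E[r] = 1.1332, γ^t·E[r] = 0.669162, running G = 4.796530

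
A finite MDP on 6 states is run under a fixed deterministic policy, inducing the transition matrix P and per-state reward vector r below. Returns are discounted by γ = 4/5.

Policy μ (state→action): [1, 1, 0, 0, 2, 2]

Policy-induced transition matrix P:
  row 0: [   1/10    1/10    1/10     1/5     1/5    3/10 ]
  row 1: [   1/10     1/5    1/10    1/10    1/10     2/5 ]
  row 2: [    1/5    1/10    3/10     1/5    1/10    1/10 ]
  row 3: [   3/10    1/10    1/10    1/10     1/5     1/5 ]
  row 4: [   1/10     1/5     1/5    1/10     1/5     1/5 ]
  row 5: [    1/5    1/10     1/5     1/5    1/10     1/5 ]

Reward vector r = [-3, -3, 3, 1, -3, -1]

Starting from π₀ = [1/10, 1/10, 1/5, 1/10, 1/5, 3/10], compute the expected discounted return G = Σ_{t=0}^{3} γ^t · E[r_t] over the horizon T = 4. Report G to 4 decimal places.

G = -2.4635

t=0: π = [0.1000, 0.1000, 0.2000, 0.1000, 0.2000, 0.3000], E[r] = -0.8000, γ^t·E[r] = -0.800000, running G = -0.800000
t=1: π = [0.1700, 0.1300, 0.1900, 0.1600, 0.1400, 0.2100], E[r] = -0.8000, γ^t·E[r] = -0.640000, running G = -1.440000
t=2: π = [0.1720, 0.1270, 0.1730, 0.1570, 0.1470, 0.2240], E[r] = -0.8860, γ^t·E[r] = -0.567040, running G = -2.007040
t=3: π = [0.1711, 0.1274, 0.1717, 0.1569, 0.1476, 0.2253], E[r] = -0.8916, γ^t·E[r] = -0.456499, running G = -2.463539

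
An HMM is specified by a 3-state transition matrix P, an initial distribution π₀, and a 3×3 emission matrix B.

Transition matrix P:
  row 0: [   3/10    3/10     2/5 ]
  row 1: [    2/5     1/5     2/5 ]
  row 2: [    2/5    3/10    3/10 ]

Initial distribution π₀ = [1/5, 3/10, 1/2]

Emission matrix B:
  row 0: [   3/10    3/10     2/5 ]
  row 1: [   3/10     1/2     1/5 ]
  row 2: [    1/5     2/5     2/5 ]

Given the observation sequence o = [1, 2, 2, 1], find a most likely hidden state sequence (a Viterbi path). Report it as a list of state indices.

t=0: δ = [6.000e-02, 1.500e-01, 2.000e-01]  (obs o_0=1)
t=1: δ = [3.200e-02, 1.200e-02, 2.400e-02]  ψ = [2, 2, 1]  (obs o_1=2)
t=2: δ = [3.840e-03, 1.920e-03, 5.120e-03]  ψ = [0, 0, 0]  (obs o_2=2)
t=3: δ = [6.144e-04, 7.680e-04, 6.144e-04]  ψ = [2, 2, 0]  (obs o_3=1)
backtrack: best end state = 1; path = [2, 0, 2, 1]

path = [2, 0, 2, 1]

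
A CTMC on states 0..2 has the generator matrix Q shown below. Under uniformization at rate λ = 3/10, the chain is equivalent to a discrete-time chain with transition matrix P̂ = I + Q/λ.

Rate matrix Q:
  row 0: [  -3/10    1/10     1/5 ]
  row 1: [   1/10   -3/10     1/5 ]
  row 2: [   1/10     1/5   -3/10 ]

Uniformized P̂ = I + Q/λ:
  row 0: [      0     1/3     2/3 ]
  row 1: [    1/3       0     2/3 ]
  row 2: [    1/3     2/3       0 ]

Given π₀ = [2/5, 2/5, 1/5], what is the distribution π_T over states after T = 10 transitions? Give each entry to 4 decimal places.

t=0: π = [0.4000, 0.4000, 0.2000]
t=1: π = [0.2000, 0.2667, 0.5333]
t=2: π = [0.2667, 0.4222, 0.3111]
t=3: π = [0.2444, 0.2963, 0.4593]
t=4: π = [0.2519, 0.3877, 0.3605]
t=5: π = [0.2494, 0.3243, 0.4263]
t=6: π = [0.2502, 0.3674, 0.3824]
t=7: π = [0.2499, 0.3384, 0.4117]
t=8: π = [0.2500, 0.3578, 0.3922]
t=9: π = [0.2500, 0.3448, 0.4052]
t=10: π = [0.2500, 0.3535, 0.3965]

π = [0.2500, 0.3535, 0.3965]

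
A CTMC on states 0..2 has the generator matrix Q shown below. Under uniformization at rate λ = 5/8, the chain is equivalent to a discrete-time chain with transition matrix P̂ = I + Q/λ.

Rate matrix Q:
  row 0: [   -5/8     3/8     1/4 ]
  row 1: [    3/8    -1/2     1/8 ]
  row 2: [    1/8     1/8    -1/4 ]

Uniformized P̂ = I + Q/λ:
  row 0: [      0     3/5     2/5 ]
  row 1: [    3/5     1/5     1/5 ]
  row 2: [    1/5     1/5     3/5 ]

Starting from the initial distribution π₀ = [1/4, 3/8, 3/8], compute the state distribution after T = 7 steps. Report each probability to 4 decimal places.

π = [0.2697, 0.3074, 0.4230]

t=0: π = [0.2500, 0.3750, 0.3750]
t=1: π = [0.3000, 0.3000, 0.4000]
t=2: π = [0.2600, 0.3200, 0.4200]
t=3: π = [0.2760, 0.3040, 0.4200]
t=4: π = [0.2664, 0.3104, 0.4232]
t=5: π = [0.2709, 0.3066, 0.4226]
t=6: π = [0.2684, 0.3084, 0.4232]
t=7: π = [0.2697, 0.3074, 0.4230]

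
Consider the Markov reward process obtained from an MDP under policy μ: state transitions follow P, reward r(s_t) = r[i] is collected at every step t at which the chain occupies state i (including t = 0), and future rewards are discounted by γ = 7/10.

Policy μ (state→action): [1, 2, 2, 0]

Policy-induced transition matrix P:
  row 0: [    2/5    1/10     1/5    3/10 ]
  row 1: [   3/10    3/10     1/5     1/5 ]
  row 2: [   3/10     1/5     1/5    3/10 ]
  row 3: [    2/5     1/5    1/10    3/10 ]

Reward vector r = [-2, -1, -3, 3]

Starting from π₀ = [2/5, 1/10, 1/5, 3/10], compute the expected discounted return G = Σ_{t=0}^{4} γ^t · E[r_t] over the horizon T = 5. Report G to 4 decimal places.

G = -1.6057

t=0: π = [0.4000, 0.1000, 0.2000, 0.3000], E[r] = -0.6000, γ^t·E[r] = -0.600000, running G = -0.600000
t=1: π = [0.3700, 0.1700, 0.1700, 0.2900], E[r] = -0.5500, γ^t·E[r] = -0.385000, running G = -0.985000
t=2: π = [0.3660, 0.1800, 0.1710, 0.2830], E[r] = -0.5760, γ^t·E[r] = -0.282240, running G = -1.267240
t=3: π = [0.3649, 0.1814, 0.1717, 0.2820], E[r] = -0.5803, γ^t·E[r] = -0.199043, running G = -1.466283
t=4: π = [0.3647, 0.1817, 0.1718, 0.2819], E[r] = -0.5809, γ^t·E[r] = -0.139462, running G = -1.605745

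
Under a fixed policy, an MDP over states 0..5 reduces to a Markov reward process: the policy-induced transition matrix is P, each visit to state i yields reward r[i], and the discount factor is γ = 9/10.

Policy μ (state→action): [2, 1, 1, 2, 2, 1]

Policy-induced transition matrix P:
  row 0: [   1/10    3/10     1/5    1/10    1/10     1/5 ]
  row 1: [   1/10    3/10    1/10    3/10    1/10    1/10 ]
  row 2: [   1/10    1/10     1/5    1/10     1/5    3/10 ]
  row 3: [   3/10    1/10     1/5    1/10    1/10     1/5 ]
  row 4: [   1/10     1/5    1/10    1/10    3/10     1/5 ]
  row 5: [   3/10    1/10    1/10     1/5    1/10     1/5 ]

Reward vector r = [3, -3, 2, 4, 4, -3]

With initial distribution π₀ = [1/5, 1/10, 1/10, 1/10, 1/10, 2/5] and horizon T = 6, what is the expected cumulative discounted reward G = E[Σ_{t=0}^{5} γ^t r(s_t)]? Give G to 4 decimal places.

G = 3.3192

t=0: π = [0.2000, 0.1000, 0.1000, 0.1000, 0.1000, 0.4000], E[r] = 0.1000, γ^t·E[r] = 0.100000, running G = 0.100000
t=1: π = [0.2000, 0.1700, 0.1400, 0.1600, 0.1300, 0.2000], E[r] = 0.9300, γ^t·E[r] = 0.837000, running G = 0.937000
t=2: π = [0.1720, 0.1870, 0.1500, 0.1540, 0.1400, 0.1970], E[r] = 0.8400, γ^t·E[r] = 0.680400, running G = 1.617400
t=3: π = [0.1702, 0.1858, 0.1476, 0.1571, 0.1430, 0.1963], E[r] = 0.8599, γ^t·E[r] = 0.626867, running G = 2.244267
t=4: π = [0.1707, 0.1855, 0.1475, 0.1568, 0.1434, 0.1962], E[r] = 0.8626, γ^t·E[r] = 0.565939, running G = 2.810206
t=5: π = [0.1706, 0.1856, 0.1475, 0.1567, 0.1434, 0.1962], E[r] = 0.8620, γ^t·E[r] = 0.509012, running G = 3.319218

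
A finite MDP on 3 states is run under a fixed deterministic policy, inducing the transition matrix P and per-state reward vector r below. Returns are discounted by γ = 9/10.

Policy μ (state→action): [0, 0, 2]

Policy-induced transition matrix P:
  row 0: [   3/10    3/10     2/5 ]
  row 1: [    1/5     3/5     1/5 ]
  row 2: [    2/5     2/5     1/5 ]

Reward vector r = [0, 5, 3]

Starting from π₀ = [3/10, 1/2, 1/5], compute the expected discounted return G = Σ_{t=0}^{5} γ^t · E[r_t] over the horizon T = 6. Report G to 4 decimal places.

t=0: π = [0.3000, 0.5000, 0.2000], E[r] = 3.1000, γ^t·E[r] = 3.100000, running G = 3.100000
t=1: π = [0.2700, 0.4700, 0.2600], E[r] = 3.1300, γ^t·E[r] = 2.817000, running G = 5.917000
t=2: π = [0.2790, 0.4670, 0.2540], E[r] = 3.0970, γ^t·E[r] = 2.508570, running G = 8.425570
t=3: π = [0.2787, 0.4655, 0.2558], E[r] = 3.0949, γ^t·E[r] = 2.256182, running G = 10.681752
t=4: π = [0.2790, 0.4652, 0.2557], E[r] = 3.0934, γ^t·E[r] = 2.029560, running G = 12.711312
t=5: π = [0.2791, 0.4651, 0.2558], E[r] = 3.0931, γ^t·E[r] = 1.826464, running G = 14.537776

G = 14.5378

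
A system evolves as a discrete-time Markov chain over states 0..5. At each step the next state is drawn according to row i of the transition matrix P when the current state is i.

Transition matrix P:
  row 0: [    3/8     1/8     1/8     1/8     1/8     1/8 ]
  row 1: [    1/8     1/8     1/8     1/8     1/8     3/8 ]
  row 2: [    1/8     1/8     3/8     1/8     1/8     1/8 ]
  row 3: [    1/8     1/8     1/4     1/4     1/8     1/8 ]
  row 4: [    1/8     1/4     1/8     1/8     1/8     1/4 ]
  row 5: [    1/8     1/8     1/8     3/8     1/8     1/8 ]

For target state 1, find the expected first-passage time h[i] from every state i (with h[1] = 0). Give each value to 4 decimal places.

h = [7.1111, 0.0000, 7.1111, 7.1111, 6.2222, 7.1111]

First-step conditioning: h[1] = 0; for i ≠ 1, h[i] = 1 + Σ_k P[i][k]·h[k].
  h[0] = 1 + 3/8·h[0] + 1/8·h[2] + 1/8·h[3] + 1/8·h[4] + 1/8·h[5]
  h[2] = 1 + 1/8·h[0] + 3/8·h[2] + 1/8·h[3] + 1/8·h[4] + 1/8·h[5]
  h[3] = 1 + 1/8·h[0] + 1/4·h[2] + 1/4·h[3] + 1/8·h[4] + 1/8·h[5]
  h[4] = 1 + 1/8·h[0] + 1/8·h[2] + 1/8·h[3] + 1/8·h[4] + 1/4·h[5]
  h[5] = 1 + 1/8·h[0] + 1/8·h[2] + 3/8·h[3] + 1/8·h[4] + 1/8·h[5]
Solving the 5×5 linear system over states ≠ 1 gives exactly h = [64/9, 0, 64/9, 64/9, 56/9, 64/9] (h[1] = 0 is the target).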